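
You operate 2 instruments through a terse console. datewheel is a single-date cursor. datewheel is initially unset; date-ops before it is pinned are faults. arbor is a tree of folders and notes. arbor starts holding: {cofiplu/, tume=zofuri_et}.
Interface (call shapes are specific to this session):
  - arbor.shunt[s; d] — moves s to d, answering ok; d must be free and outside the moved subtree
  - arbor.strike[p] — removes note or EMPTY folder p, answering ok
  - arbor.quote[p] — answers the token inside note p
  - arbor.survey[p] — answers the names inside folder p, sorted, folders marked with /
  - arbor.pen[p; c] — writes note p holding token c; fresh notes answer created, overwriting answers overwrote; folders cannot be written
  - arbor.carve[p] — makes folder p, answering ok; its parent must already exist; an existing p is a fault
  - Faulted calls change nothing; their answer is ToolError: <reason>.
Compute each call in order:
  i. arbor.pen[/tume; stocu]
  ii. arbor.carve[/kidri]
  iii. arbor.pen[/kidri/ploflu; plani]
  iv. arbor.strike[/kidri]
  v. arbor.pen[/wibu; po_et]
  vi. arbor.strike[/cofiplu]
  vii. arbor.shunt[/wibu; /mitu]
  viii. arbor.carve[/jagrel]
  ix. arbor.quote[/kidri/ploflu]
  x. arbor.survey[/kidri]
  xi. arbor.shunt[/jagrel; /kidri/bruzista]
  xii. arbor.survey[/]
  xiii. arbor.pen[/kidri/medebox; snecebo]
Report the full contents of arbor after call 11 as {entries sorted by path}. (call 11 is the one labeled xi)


[in] pen p: /tume c: stocu
= overwrote
[in] carve p: /kidri
= ok
[in] pen p: /kidri/ploflu c: plani
= created
[in] strike p: /kidri
= ToolError: not empty
[in] pen p: /wibu c: po_et
= created
[in] strike p: /cofiplu
= ok
[in] shunt s: /wibu d: /mitu
= ok
[in] carve p: /jagrel
= ok
[in] quote p: /kidri/ploflu
= plani
[in] survey p: /kidri
= [ploflu]
[in] shunt s: /jagrel d: /kidri/bruzista
= ok
[in] survey p: /
= [kidri/, mitu, tume]
[in] pen p: /kidri/medebox c: snecebo
= created

Answer: {kidri/, kidri/bruzista/, kidri/ploflu=plani, mitu=po_et, tume=stocu}


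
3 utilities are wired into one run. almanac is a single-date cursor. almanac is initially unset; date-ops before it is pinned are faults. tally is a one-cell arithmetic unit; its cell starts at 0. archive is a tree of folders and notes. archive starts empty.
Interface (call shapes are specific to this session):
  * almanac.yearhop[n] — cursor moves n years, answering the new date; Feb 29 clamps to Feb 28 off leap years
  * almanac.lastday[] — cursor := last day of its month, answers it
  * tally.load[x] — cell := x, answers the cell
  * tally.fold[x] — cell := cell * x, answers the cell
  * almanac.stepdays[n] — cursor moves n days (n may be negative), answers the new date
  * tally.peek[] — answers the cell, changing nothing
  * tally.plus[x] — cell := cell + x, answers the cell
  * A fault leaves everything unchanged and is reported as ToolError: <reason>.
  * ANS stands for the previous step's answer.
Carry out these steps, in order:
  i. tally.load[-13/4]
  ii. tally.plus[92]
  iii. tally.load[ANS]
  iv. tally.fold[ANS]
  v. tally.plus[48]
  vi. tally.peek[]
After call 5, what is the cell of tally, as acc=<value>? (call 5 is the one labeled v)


Answer: acc=126793/16

Derivation:
-> tally.load(-13/4)
<- -13/4
-> tally.plus(92)
<- 355/4
-> tally.load(ANS)
<- 355/4
-> tally.fold(ANS)
<- 126025/16
-> tally.plus(48)
<- 126793/16
-> tally.peek()
<- 126793/16


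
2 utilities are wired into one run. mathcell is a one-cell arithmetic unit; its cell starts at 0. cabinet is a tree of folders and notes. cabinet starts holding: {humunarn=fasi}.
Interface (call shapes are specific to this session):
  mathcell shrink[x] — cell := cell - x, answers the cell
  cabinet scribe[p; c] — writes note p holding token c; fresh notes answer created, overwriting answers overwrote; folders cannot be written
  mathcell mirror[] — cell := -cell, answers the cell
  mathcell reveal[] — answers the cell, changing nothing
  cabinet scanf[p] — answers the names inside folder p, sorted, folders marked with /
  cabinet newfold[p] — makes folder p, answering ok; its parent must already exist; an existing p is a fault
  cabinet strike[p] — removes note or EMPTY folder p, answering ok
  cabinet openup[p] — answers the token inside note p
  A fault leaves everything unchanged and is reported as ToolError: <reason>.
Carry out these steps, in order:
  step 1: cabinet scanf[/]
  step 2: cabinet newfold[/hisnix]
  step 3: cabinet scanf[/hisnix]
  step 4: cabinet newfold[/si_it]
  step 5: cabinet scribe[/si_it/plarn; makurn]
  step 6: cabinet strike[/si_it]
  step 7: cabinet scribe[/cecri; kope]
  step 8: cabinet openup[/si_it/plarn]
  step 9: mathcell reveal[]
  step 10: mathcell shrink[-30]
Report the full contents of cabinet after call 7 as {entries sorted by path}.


Next I call cabinet scanf(p→/), which returns [humunarn].
Now I run cabinet newfold(p→/hisnix): ok.
Invoking cabinet scanf(p→/hisnix): [].
Next I call cabinet newfold(p→/si_it), yielding ok.
Next I call cabinet scribe(p→/si_it/plarn, c→makurn), and get created.
Calling cabinet strike(p→/si_it), → ToolError: not empty.
Now I run cabinet scribe(p→/cecri, c→kope), and see created.
I use cabinet openup(p→/si_it/plarn), and observe makurn.
Next I call mathcell reveal(), and observe 0.
Next I call mathcell shrink(x→-30), and see 30.

Answer: {cecri=kope, hisnix/, humunarn=fasi, si_it/, si_it/plarn=makurn}


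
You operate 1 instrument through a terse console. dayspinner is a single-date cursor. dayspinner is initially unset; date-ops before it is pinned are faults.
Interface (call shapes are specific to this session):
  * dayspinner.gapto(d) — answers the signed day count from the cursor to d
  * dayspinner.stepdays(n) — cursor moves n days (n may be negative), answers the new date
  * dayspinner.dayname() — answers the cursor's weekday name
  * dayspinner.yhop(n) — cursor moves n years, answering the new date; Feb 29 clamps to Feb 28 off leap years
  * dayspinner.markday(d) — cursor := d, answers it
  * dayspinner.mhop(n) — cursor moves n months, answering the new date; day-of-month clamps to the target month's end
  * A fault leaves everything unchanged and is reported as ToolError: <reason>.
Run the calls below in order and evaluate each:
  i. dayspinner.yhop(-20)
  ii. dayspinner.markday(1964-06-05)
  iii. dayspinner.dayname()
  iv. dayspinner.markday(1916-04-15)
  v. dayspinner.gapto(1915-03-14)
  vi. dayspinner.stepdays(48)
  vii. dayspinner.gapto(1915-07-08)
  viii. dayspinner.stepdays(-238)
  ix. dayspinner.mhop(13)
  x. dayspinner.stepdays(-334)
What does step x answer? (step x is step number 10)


Answer: 1915-12-10

Derivation:
$ yhop n: -20
[out] ToolError: no date set
$ markday d: 1964-06-05
[out] 1964-06-05
$ dayname
[out] Friday
$ markday d: 1916-04-15
[out] 1916-04-15
$ gapto d: 1915-03-14
[out] -398
$ stepdays n: 48
[out] 1916-06-02
$ gapto d: 1915-07-08
[out] -330
$ stepdays n: -238
[out] 1915-10-08
$ mhop n: 13
[out] 1916-11-08
$ stepdays n: -334
[out] 1915-12-10


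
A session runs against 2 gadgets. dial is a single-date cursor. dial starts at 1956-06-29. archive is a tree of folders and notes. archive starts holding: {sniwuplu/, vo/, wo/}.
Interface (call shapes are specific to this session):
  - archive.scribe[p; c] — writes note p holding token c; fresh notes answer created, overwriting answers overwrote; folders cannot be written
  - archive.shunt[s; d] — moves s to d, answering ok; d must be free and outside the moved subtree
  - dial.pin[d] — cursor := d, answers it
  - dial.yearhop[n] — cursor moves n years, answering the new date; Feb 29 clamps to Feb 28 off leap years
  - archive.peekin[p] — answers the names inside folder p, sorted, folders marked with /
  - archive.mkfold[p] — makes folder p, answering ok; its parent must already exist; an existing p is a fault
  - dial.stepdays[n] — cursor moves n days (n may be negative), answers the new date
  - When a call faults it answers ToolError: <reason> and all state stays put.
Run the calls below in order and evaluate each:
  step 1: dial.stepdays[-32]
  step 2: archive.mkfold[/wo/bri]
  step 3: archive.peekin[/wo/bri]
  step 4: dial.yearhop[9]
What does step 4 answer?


% dial.stepdays n: -32
:: 1956-05-28
% archive.mkfold p: /wo/bri
:: ok
% archive.peekin p: /wo/bri
:: []
% dial.yearhop n: 9
:: 1965-05-28

Answer: 1965-05-28


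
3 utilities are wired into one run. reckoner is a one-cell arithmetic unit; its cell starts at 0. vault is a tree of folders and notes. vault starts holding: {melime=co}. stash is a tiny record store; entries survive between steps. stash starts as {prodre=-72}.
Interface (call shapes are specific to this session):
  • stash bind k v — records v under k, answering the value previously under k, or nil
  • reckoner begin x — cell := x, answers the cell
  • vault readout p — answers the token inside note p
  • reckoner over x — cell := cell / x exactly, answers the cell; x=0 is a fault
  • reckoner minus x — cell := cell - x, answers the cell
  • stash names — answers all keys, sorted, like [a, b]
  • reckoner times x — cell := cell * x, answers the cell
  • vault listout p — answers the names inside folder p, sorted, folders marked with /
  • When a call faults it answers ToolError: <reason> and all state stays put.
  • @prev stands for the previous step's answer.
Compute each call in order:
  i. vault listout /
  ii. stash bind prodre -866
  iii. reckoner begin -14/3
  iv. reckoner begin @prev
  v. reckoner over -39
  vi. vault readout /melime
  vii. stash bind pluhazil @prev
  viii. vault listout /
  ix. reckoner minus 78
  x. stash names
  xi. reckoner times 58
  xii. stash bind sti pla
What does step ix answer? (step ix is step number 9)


> vault listout p='/'
  [melime]
> stash bind k='prodre' v='-866'
  -72
> reckoner begin x='-14/3'
  -14/3
> reckoner begin x='@prev'
  -14/3
> reckoner over x='-39'
  14/117
> vault readout p='/melime'
  co
> stash bind k='pluhazil' v='@prev'
  nil
> vault listout p='/'
  [melime]
> reckoner minus x='78'
  -9112/117
> stash names
  [pluhazil, prodre]
> reckoner times x='58'
  -528496/117
> stash bind k='sti' v='pla'
  nil

Answer: -9112/117


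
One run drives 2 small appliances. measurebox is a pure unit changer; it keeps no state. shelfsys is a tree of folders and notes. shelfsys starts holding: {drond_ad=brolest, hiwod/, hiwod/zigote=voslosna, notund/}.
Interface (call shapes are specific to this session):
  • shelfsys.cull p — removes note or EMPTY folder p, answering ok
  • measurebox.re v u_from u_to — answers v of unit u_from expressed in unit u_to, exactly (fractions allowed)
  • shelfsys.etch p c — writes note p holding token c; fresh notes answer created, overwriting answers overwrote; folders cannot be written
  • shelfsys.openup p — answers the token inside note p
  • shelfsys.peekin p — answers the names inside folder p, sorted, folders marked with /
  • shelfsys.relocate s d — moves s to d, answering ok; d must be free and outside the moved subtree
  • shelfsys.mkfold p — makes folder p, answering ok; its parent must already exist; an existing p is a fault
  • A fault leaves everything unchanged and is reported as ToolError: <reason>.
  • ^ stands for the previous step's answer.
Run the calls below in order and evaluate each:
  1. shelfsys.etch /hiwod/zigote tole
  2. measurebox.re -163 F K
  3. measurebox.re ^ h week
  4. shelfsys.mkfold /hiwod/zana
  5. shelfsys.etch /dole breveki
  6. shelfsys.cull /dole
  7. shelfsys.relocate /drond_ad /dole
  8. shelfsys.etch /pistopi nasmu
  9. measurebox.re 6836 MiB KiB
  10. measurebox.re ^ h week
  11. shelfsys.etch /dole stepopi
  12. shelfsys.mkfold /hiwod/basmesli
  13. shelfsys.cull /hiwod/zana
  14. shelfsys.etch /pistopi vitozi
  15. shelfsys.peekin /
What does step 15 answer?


Answer: [dole, hiwod/, notund/, pistopi]

Derivation:
> shelfsys.etch /hiwod/zigote tole
= overwrote
> measurebox.re -163 F K
= 9889/60
> measurebox.re ^ h week
= 9889/10080
> shelfsys.mkfold /hiwod/zana
= ok
> shelfsys.etch /dole breveki
= created
> shelfsys.cull /dole
= ok
> shelfsys.relocate /drond_ad /dole
= ok
> shelfsys.etch /pistopi nasmu
= created
> measurebox.re 6836 MiB KiB
= 7000064
> measurebox.re ^ h week
= 875008/21
> shelfsys.etch /dole stepopi
= overwrote
> shelfsys.mkfold /hiwod/basmesli
= ok
> shelfsys.cull /hiwod/zana
= ok
> shelfsys.etch /pistopi vitozi
= overwrote
> shelfsys.peekin /
= [dole, hiwod/, notund/, pistopi]


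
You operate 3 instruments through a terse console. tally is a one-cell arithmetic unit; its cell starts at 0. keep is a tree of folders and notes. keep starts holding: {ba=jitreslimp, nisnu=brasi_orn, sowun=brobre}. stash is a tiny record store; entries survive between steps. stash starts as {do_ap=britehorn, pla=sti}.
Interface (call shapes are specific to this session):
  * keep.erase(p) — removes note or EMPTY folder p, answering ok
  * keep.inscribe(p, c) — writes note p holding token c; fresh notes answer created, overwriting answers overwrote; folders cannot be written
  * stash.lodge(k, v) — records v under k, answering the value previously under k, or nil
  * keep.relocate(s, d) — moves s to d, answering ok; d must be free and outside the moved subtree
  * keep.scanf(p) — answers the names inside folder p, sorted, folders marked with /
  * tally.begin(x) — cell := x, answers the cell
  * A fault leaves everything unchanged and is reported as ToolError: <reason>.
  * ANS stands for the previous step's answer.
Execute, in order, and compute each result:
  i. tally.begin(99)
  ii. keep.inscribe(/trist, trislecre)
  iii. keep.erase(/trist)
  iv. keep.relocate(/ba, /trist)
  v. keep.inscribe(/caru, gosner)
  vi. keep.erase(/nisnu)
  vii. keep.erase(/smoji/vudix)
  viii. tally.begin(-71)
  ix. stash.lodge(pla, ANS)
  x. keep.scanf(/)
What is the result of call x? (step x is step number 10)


% 1. begin(x='99') -> 99
% 2. inscribe(p='/trist', c='trislecre') -> created
% 3. erase(p='/trist') -> ok
% 4. relocate(s='/ba', d='/trist') -> ok
% 5. inscribe(p='/caru', c='gosner') -> created
% 6. erase(p='/nisnu') -> ok
% 7. erase(p='/smoji/vudix') -> ToolError: not found
% 8. begin(x='-71') -> -71
% 9. lodge(k='pla', v='ANS') -> sti
% 10. scanf(p='/') -> [caru, sowun, trist]

Answer: [caru, sowun, trist]


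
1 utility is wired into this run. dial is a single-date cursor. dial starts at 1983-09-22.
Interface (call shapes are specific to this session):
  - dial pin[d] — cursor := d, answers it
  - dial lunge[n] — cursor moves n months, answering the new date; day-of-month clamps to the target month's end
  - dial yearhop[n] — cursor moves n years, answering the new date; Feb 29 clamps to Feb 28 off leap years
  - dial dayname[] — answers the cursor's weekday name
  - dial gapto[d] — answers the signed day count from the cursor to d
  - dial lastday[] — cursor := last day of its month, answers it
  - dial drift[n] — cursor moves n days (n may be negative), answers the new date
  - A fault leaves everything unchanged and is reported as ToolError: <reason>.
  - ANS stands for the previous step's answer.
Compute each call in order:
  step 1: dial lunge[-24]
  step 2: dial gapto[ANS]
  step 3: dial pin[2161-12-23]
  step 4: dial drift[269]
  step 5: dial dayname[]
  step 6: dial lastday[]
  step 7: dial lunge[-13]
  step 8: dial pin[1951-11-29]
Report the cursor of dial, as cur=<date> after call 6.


Answer: cur=2162-09-30

Derivation:
% 1. dial lunge(n: -24) -> 1981-09-22
% 2. dial gapto(d: ANS) -> 0
% 3. dial pin(d: 2161-12-23) -> 2161-12-23
% 4. dial drift(n: 269) -> 2162-09-18
% 5. dial dayname() -> Saturday
% 6. dial lastday() -> 2162-09-30
% 7. dial lunge(n: -13) -> 2161-08-30
% 8. dial pin(d: 1951-11-29) -> 1951-11-29


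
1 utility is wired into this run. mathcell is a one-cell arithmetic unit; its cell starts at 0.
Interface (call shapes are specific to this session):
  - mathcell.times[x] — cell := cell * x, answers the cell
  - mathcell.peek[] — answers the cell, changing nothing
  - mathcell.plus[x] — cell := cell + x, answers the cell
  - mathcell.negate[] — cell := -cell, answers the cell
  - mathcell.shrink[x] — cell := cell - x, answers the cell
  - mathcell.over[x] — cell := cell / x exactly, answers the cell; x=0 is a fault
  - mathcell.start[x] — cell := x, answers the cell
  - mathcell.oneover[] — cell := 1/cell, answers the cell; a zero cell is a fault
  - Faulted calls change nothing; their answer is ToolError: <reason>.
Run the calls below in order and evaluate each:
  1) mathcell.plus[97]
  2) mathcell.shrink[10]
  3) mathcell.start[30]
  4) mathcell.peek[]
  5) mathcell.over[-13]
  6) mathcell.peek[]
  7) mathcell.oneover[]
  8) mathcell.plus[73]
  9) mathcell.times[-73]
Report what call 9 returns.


Answer: -158921/30

Derivation:
I use mathcell.plus(x→97), → 97.
Calling mathcell.shrink(x→10), which returns 87.
Now I run mathcell.start(x→30), → 30.
Then mathcell.peek, → 30.
Calling mathcell.over(x→-13), → -30/13.
I run mathcell.peek(), which returns -30/13.
I try mathcell.oneover(), — result: -13/30.
I call mathcell.plus(x→73), — result: 2177/30.
Now I run mathcell.times(x→-73), and see -158921/30.


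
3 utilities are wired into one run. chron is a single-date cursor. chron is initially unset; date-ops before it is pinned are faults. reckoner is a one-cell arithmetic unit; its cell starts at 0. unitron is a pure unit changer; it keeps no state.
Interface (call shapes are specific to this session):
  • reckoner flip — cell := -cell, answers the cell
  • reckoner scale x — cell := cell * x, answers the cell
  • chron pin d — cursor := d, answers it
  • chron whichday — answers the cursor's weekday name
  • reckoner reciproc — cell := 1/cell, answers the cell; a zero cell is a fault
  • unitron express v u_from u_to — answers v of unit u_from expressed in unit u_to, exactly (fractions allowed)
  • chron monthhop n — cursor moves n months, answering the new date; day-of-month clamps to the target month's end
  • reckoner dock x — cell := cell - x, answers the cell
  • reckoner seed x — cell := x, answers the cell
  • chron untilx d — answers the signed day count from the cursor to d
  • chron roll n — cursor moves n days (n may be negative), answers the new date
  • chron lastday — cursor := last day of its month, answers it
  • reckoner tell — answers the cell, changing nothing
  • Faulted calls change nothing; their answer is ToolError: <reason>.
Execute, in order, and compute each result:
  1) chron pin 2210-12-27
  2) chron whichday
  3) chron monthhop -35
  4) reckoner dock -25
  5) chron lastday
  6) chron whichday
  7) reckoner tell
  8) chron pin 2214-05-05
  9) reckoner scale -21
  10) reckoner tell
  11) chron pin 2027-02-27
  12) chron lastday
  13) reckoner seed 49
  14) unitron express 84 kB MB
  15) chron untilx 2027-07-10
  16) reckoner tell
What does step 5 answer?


[in] chron pin d: 2210-12-27
[out] 2210-12-27
[in] chron whichday
[out] Thursday
[in] chron monthhop n: -35
[out] 2208-01-27
[in] reckoner dock x: -25
[out] 25
[in] chron lastday
[out] 2208-01-31
[in] chron whichday
[out] Sunday
[in] reckoner tell
[out] 25
[in] chron pin d: 2214-05-05
[out] 2214-05-05
[in] reckoner scale x: -21
[out] -525
[in] reckoner tell
[out] -525
[in] chron pin d: 2027-02-27
[out] 2027-02-27
[in] chron lastday
[out] 2027-02-28
[in] reckoner seed x: 49
[out] 49
[in] unitron express v: 84 u_from: kB u_to: MB
[out] 21/250
[in] chron untilx d: 2027-07-10
[out] 132
[in] reckoner tell
[out] 49

Answer: 2208-01-31


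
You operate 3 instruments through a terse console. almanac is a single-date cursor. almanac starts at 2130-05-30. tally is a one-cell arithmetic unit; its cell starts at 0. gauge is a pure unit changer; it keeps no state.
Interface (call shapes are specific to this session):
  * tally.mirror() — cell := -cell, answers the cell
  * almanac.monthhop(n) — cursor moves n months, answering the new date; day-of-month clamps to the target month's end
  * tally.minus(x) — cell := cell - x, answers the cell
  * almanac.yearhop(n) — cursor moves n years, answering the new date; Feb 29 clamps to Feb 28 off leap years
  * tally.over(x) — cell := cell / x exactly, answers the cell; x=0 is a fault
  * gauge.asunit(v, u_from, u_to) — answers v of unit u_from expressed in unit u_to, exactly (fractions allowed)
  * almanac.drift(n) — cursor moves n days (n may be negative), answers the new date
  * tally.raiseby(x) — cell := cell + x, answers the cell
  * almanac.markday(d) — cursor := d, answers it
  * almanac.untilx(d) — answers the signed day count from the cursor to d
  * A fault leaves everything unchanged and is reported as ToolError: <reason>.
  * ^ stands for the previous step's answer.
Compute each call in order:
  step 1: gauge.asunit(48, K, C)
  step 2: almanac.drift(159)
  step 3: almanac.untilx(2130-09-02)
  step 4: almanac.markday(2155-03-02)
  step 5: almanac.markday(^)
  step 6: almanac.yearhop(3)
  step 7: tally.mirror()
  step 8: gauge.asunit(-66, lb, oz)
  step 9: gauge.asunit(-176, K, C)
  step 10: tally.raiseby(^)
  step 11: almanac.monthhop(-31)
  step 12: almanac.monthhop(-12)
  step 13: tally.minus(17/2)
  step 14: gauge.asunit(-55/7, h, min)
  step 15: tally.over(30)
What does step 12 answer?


Answer: 2154-08-02

Derivation:
Invoking gauge.asunit using v: 48, u_from: K, u_to: C, and see -4503/20.
Calling almanac.drift using n: 159, — result: 2130-11-05.
Using almanac.untilx using d: 2130-09-02, → -64.
Invoking almanac.markday using d: 2155-03-02, yielding 2155-03-02.
Calling almanac.markday using d: ^, yielding 2155-03-02.
Now I run almanac.yearhop using n: 3, → 2158-03-02.
I run tally.mirror(), — result: 0.
I try gauge.asunit using v: -66, u_from: lb, u_to: oz: -1056.
Calling gauge.asunit using v: -176, u_from: K, u_to: C, — result: -8983/20.
I invoke tally.raiseby using x: ^, yielding -8983/20.
I run almanac.monthhop using n: -31, → 2155-08-02.
I call almanac.monthhop using n: -12, and observe 2154-08-02.
I invoke tally.minus using x: 17/2, giving -9153/20.
Using gauge.asunit using v: -55/7, u_from: h, u_to: min: -3300/7.
I invoke tally.over using x: 30, yielding -3051/200.


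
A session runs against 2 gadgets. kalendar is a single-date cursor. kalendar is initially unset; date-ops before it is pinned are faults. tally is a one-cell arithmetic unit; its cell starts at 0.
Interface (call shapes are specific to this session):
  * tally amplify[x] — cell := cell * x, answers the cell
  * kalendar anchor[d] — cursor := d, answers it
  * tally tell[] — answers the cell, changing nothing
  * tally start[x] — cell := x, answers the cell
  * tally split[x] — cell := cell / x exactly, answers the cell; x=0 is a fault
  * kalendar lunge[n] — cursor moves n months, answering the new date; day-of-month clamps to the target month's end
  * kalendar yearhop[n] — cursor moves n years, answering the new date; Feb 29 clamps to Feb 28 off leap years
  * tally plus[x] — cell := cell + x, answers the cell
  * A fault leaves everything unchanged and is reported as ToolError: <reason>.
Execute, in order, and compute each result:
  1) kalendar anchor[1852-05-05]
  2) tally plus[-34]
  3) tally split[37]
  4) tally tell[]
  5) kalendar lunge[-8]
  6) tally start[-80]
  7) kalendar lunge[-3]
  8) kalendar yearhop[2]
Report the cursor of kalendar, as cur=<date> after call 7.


CALL kalendar anchor[d: 1852-05-05]
RET  1852-05-05
CALL tally plus[x: -34]
RET  -34
CALL tally split[x: 37]
RET  -34/37
CALL tally tell[]
RET  -34/37
CALL kalendar lunge[n: -8]
RET  1851-09-05
CALL tally start[x: -80]
RET  -80
CALL kalendar lunge[n: -3]
RET  1851-06-05
CALL kalendar yearhop[n: 2]
RET  1853-06-05

Answer: cur=1851-06-05


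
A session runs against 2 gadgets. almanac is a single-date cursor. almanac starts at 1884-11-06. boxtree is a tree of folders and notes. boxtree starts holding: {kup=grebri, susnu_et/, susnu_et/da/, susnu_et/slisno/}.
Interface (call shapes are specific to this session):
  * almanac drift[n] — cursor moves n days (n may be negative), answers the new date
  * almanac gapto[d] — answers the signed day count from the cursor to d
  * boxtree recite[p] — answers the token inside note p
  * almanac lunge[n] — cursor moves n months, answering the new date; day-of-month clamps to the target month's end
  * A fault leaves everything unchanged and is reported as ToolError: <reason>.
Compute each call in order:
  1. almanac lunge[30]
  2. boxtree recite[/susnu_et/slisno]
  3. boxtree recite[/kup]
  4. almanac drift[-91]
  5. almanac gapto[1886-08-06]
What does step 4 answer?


% almanac lunge 30
[out] 1887-05-06
% boxtree recite /susnu_et/slisno
[out] ToolError: is a directory
% boxtree recite /kup
[out] grebri
% almanac drift -91
[out] 1887-02-04
% almanac gapto 1886-08-06
[out] -182

Answer: 1887-02-04


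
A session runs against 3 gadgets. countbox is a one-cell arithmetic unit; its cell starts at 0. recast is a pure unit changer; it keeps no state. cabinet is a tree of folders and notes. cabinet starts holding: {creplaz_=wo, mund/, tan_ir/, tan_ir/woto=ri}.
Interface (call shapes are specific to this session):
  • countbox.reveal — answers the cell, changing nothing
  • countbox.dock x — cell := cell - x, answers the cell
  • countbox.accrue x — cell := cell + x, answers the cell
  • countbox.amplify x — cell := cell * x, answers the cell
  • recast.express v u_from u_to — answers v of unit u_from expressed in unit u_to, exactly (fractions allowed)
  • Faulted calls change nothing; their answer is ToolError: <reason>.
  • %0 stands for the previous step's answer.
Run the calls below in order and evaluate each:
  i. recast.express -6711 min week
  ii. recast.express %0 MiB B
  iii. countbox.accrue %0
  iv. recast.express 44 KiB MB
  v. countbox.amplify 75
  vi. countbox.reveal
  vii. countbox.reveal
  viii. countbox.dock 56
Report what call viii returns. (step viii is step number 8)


Answer: -366510472/7

Derivation:
==> recast.express(v→-6711, u_from→min, u_to→week)
<== -2237/3360
==> recast.express(v→%0, u_from→MiB, u_to→B)
<== -73302016/105
==> countbox.accrue(x→%0)
<== -73302016/105
==> recast.express(v→44, u_from→KiB, u_to→MB)
<== 704/15625
==> countbox.amplify(x→75)
<== -366510080/7
==> countbox.reveal()
<== -366510080/7
==> countbox.reveal()
<== -366510080/7
==> countbox.dock(x→56)
<== -366510472/7


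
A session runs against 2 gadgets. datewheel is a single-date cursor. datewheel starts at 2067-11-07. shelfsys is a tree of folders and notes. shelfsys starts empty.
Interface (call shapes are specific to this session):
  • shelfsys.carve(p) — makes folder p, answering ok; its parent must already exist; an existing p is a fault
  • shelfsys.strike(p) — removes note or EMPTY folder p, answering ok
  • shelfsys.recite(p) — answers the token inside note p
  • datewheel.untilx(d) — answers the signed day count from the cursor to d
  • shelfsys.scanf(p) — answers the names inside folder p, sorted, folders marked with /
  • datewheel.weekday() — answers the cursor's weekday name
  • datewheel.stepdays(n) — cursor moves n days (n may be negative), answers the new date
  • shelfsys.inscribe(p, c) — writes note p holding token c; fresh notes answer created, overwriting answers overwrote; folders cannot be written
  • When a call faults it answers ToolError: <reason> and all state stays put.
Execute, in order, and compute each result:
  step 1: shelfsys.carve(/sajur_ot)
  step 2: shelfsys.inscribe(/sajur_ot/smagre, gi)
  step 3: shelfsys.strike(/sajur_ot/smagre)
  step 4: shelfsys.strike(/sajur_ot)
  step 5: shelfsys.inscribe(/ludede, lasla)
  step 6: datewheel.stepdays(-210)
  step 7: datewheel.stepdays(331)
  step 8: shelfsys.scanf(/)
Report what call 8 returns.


~$ shelfsys.carve p→/sajur_ot
:: ok
~$ shelfsys.inscribe p→/sajur_ot/smagre c→gi
:: created
~$ shelfsys.strike p→/sajur_ot/smagre
:: ok
~$ shelfsys.strike p→/sajur_ot
:: ok
~$ shelfsys.inscribe p→/ludede c→lasla
:: created
~$ datewheel.stepdays n→-210
:: 2067-04-11
~$ datewheel.stepdays n→331
:: 2068-03-07
~$ shelfsys.scanf p→/
:: [ludede]

Answer: [ludede]


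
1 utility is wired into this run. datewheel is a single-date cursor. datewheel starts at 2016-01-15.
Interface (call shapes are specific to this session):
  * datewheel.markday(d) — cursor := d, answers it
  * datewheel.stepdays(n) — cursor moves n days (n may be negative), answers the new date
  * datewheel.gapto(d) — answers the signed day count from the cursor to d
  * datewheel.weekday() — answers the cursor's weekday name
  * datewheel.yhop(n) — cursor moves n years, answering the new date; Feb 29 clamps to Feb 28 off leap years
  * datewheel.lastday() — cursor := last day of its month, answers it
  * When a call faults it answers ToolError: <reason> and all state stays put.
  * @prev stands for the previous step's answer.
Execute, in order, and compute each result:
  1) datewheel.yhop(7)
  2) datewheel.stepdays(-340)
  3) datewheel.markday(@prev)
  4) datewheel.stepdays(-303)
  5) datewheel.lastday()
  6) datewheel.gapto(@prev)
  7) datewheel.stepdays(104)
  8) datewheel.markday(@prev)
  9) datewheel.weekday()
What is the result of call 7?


Answer: 2021-08-12

Derivation:
Act: datewheel.yhop[n='7']
Obs: 2023-01-15
Act: datewheel.stepdays[n='-340']
Obs: 2022-02-09
Act: datewheel.markday[d='@prev']
Obs: 2022-02-09
Act: datewheel.stepdays[n='-303']
Obs: 2021-04-12
Act: datewheel.lastday[]
Obs: 2021-04-30
Act: datewheel.gapto[d='@prev']
Obs: 0
Act: datewheel.stepdays[n='104']
Obs: 2021-08-12
Act: datewheel.markday[d='@prev']
Obs: 2021-08-12
Act: datewheel.weekday[]
Obs: Thursday


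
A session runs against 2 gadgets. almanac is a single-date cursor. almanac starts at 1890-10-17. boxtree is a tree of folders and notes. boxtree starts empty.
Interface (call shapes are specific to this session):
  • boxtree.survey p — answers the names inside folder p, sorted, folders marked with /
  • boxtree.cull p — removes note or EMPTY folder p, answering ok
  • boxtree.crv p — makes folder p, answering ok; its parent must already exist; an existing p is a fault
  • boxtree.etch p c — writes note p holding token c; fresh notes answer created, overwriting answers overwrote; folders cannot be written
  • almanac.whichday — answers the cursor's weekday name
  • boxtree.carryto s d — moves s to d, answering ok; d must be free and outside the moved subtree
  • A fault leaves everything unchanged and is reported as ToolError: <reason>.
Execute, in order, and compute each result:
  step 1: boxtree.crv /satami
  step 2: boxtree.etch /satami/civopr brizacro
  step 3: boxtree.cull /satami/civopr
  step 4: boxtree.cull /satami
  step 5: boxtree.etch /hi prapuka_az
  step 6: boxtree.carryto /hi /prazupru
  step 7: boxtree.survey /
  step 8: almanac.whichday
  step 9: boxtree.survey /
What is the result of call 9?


Answer: [prazupru]

Derivation:
;; 1. boxtree.crv(p: /satami) == ok
;; 2. boxtree.etch(p: /satami/civopr, c: brizacro) == created
;; 3. boxtree.cull(p: /satami/civopr) == ok
;; 4. boxtree.cull(p: /satami) == ok
;; 5. boxtree.etch(p: /hi, c: prapuka_az) == created
;; 6. boxtree.carryto(s: /hi, d: /prazupru) == ok
;; 7. boxtree.survey(p: /) == [prazupru]
;; 8. almanac.whichday() == Friday
;; 9. boxtree.survey(p: /) == [prazupru]


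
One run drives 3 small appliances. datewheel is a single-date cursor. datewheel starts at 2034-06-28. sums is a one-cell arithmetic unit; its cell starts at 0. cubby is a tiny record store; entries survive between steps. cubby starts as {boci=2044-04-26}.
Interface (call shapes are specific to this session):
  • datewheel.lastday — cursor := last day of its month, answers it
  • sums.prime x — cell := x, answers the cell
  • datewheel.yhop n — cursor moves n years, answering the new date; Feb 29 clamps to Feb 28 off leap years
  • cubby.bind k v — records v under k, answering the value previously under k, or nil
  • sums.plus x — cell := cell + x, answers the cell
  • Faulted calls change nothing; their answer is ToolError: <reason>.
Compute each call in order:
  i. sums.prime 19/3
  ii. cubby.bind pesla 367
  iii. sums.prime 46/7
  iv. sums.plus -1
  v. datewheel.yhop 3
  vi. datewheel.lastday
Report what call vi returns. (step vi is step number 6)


! sums.prime(x: 19/3) => 19/3
! cubby.bind(k: pesla, v: 367) => nil
! sums.prime(x: 46/7) => 46/7
! sums.plus(x: -1) => 39/7
! datewheel.yhop(n: 3) => 2037-06-28
! datewheel.lastday() => 2037-06-30

Answer: 2037-06-30


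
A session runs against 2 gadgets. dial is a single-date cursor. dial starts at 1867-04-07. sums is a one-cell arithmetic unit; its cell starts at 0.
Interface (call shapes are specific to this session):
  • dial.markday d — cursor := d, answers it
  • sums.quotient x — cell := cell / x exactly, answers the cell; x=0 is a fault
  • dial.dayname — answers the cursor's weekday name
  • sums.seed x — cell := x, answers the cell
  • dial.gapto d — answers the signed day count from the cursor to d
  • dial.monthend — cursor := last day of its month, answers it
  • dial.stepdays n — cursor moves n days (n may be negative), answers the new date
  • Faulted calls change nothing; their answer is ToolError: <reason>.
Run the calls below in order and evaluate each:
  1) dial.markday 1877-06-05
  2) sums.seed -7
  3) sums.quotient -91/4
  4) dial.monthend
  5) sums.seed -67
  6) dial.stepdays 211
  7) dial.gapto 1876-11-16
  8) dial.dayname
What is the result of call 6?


Using markday with d: 1877-06-05, and get 1877-06-05.
Then seed with x: -7, — result: -7.
Next I call quotient with x: -91/4, giving 4/13.
I run monthend(), which returns 1877-06-30.
Then seed with x: -67, giving -67.
I run stepdays with n: 211, which returns 1878-01-27.
I use gapto with d: 1876-11-16, → -437.
I try dayname(), giving Sunday.

Answer: 1878-01-27


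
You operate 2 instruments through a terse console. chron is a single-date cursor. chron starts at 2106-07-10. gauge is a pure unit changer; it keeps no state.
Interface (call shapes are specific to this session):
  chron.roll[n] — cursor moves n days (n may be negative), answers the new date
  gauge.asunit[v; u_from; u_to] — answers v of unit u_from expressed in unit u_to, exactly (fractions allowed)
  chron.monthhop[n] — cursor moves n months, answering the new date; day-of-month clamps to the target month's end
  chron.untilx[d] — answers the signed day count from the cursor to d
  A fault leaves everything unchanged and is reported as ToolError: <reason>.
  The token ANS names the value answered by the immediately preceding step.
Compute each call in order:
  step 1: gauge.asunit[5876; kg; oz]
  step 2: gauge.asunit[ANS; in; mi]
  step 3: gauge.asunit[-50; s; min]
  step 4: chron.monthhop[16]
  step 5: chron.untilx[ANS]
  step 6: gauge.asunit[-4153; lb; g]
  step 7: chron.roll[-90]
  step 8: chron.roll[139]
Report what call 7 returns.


Answer: 2107-08-12

Derivation:
Step: gauge.asunit[5876; kg; oz]
Result: 9401600000000/45359237
Step: gauge.asunit[ANS; in; mi]
Result: 14690000000/4490564463
Step: gauge.asunit[-50; s; min]
Result: -5/6
Step: chron.monthhop[16]
Result: 2107-11-10
Step: chron.untilx[ANS]
Result: 0
Step: gauge.asunit[-4153; lb; g]
Result: -188376911261/100000
Step: chron.roll[-90]
Result: 2107-08-12
Step: chron.roll[139]
Result: 2107-12-29


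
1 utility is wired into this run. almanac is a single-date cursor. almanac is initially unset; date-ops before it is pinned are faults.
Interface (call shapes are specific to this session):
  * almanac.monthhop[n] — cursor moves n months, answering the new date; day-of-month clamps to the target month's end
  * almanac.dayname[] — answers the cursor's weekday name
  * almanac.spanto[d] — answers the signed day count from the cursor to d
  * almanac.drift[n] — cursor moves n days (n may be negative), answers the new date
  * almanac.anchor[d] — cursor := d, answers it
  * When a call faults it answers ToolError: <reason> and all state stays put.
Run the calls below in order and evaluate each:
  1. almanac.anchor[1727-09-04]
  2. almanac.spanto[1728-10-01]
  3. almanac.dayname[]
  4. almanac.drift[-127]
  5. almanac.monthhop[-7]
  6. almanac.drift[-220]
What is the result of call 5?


Answer: 1726-09-30

Derivation:
→ anchor(1727-09-04)
← 1727-09-04
→ spanto(1728-10-01)
← 393
→ dayname()
← Thursday
→ drift(-127)
← 1727-04-30
→ monthhop(-7)
← 1726-09-30
→ drift(-220)
← 1726-02-22


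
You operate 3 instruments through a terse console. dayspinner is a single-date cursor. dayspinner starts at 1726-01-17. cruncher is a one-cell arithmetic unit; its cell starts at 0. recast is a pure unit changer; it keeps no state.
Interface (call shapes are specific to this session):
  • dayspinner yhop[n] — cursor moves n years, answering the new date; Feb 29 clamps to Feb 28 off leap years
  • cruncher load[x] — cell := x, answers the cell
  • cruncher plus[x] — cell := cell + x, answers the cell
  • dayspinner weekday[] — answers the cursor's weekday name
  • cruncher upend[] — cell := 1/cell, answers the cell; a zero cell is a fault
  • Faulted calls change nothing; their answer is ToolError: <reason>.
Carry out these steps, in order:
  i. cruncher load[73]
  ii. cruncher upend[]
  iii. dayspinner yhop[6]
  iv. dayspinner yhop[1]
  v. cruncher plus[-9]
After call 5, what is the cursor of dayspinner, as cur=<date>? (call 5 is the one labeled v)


Now I run cruncher load passing x=73, and observe 73.
Using cruncher upend(), which returns 1/73.
Then dayspinner yhop passing n=6, giving 1732-01-17.
I invoke dayspinner yhop passing n=1, → 1733-01-17.
I use cruncher plus passing x=-9, yielding -656/73.

Answer: cur=1733-01-17


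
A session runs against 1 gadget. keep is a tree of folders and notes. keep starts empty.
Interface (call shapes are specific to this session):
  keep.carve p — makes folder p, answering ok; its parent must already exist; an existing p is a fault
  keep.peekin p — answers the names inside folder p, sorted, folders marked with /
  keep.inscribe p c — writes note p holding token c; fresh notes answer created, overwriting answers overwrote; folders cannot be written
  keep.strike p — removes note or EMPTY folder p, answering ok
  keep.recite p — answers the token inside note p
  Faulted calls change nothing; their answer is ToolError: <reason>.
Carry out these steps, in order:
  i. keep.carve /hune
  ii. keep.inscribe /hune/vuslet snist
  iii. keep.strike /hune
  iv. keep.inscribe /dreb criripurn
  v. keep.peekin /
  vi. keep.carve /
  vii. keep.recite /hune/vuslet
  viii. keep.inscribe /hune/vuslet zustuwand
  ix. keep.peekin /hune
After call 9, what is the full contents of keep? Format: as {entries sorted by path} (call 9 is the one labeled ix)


Answer: {dreb=criripurn, hune/, hune/vuslet=zustuwand}

Derivation:
% carve p='/hune'
= ok
% inscribe p='/hune/vuslet' c='snist'
= created
% strike p='/hune'
= ToolError: not empty
% inscribe p='/dreb' c='criripurn'
= created
% peekin p='/'
= [dreb, hune/]
% carve p='/'
= ToolError: exists
% recite p='/hune/vuslet'
= snist
% inscribe p='/hune/vuslet' c='zustuwand'
= overwrote
% peekin p='/hune'
= [vuslet]


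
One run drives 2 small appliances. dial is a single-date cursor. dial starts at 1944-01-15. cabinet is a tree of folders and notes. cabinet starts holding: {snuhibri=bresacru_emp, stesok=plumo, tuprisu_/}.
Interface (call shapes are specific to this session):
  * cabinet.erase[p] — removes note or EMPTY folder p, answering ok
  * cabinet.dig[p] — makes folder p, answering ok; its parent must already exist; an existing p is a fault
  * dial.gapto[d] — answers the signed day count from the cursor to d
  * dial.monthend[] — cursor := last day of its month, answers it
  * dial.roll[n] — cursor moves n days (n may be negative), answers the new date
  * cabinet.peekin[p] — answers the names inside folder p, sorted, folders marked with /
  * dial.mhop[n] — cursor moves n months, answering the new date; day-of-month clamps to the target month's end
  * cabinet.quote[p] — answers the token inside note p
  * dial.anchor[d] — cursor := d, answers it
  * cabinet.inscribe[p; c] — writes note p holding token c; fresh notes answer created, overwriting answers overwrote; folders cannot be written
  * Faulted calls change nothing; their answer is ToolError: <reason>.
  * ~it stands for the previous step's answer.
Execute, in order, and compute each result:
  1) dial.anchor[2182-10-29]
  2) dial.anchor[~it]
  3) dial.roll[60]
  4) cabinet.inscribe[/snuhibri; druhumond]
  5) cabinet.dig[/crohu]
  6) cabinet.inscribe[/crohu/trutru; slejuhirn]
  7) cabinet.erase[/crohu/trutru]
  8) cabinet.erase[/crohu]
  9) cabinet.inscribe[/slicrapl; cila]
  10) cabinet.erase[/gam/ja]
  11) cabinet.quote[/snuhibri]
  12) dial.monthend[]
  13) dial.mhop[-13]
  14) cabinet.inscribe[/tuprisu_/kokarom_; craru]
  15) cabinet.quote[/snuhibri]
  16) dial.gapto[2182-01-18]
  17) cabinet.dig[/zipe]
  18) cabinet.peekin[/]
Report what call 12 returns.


Answer: 2182-12-31

Derivation:
# dial.anchor(d='2182-10-29') : 2182-10-29
# dial.anchor(d='~it') : 2182-10-29
# dial.roll(n='60') : 2182-12-28
# cabinet.inscribe(p='/snuhibri', c='druhumond') : overwrote
# cabinet.dig(p='/crohu') : ok
# cabinet.inscribe(p='/crohu/trutru', c='slejuhirn') : created
# cabinet.erase(p='/crohu/trutru') : ok
# cabinet.erase(p='/crohu') : ok
# cabinet.inscribe(p='/slicrapl', c='cila') : created
# cabinet.erase(p='/gam/ja') : ToolError: not found
# cabinet.quote(p='/snuhibri') : druhumond
# dial.monthend() : 2182-12-31
# dial.mhop(n='-13') : 2181-11-30
# cabinet.inscribe(p='/tuprisu_/kokarom_', c='craru') : created
# cabinet.quote(p='/snuhibri') : druhumond
# dial.gapto(d='2182-01-18') : 49
# cabinet.dig(p='/zipe') : ok
# cabinet.peekin(p='/') : [slicrapl, snuhibri, stesok, tuprisu_/, zipe/]
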